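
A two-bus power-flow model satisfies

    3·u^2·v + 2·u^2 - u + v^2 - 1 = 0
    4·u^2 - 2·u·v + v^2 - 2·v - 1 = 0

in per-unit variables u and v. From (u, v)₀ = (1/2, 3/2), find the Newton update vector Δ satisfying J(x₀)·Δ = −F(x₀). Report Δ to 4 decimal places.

At (1/2, 3/2): F = (2.3750, -2.2500).
Jacobian J = [[6·u·v + 4·u - 1, 3·u^2 + 2·v], [8·u - 2·v, -2·u + 2·v - 2]].
At the point, J = [[5.5000, 3.7500], [1.0000, 0.0000]] (det J = -3.7500).
Solving J·Δ = −F gives Δ = (2.2500, -3.9333).

(2.2500, -3.9333)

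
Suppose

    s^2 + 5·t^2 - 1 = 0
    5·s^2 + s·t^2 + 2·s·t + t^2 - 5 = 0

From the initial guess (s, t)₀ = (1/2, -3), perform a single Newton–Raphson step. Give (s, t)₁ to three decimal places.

(1.153, -1.503)

At (1/2, -3): F = (44.250, 6.750).
Jacobian J = [[2·s, 10·t], [10·s + t^2 + 2·t, 2·s·t + 2·s + 2·t]].
At the point, J = [[1.000, -30.000], [8.000, -8.000]] (det J = 232.000).
Solving J·Δ = −F gives Δ = (0.653, 1.497).
Then the next iterate is (s, t)₁ = (1.153, -1.503).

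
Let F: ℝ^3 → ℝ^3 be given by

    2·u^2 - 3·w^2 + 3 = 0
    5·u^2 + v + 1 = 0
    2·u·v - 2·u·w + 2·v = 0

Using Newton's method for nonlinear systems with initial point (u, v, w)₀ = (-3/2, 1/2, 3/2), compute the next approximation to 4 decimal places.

At (-3/2, 1/2, 3/2): F = (0.7500, 12.7500, 4.0000).
Jacobian J = [[4·u, 0, -6·w], [10·u, 1, 0], [2·v - 2·w, 2·u + 2, -2·u]].
At the point, J = [[-6.0000, 0.0000, -9.0000], [-15.0000, 1.0000, 0.0000], [-2.0000, -1.0000, 3.0000]] (det J = -171.0000).
Solving J·Δ = −F gives Δ = (0.8947, 0.6711, -0.5132).
Then the next iterate is (u, v, w)₁ = (-0.6053, 1.1711, 0.9868).

(-0.6053, 1.1711, 0.9868)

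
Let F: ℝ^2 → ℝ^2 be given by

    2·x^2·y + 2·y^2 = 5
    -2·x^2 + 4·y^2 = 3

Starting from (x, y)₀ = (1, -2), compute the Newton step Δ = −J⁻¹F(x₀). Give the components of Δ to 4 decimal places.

At (1, -2): F = (-1.0000, 11.0000).
Jacobian J = [[4·x·y, 2·x^2 + 4·y], [-4·x, 8·y]].
At the point, J = [[-8.0000, -6.0000], [-4.0000, -16.0000]] (det J = 104.0000).
Solving J·Δ = −F gives Δ = (-0.7885, 0.8846).

(-0.7885, 0.8846)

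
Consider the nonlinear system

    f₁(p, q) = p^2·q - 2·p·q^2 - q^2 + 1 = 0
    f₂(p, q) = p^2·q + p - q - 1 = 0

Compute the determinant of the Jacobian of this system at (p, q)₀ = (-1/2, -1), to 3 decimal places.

0.250

J = [[2·p·q - 2·q^2, p^2 - 4·p·q - 2·q], [2·p·q + 1, p^2 - 1]].
At the point, J = [[-1.000, 0.250], [2.000, -0.750]].
det J = 0.250.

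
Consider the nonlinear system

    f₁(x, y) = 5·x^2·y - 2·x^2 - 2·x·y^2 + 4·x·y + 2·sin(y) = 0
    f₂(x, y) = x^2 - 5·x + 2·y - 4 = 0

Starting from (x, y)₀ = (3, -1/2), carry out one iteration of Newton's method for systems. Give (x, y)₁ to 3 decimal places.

(7.965, 2.518)

At (3, -1/2): F = (-48.95885, -11.000).
Jacobian J = [[10·x·y - 4·x - 2·y^2 + 4·y, 5·x^2 - 4·x·y + 4·x + 2·cos(y)], [2·x - 5, 2]].
At the point, J = [[-29.500, 64.75517], [1.000, 2.000]] (det J = -123.75517).
Solving J·Δ = −F gives Δ = (4.965, 3.018).
Then the next iterate is (x, y)₁ = (7.965, 2.518).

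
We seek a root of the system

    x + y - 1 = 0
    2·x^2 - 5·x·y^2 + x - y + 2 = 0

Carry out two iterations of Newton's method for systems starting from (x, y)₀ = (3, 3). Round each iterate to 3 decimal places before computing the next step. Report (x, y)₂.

At (3, 3): F = (5.000, -115.000).
Jacobian J = [[1, 1], [4·x - 5·y^2 + 1, -10·x·y - 1]].
At the point, J = [[1.000, 1.000], [-32.000, -91.000]] (det J = -59.000).
Solving J·Δ = −F gives Δ = (-5.763, 0.763).
Then the next iterate is (x, y)₁ = (-2.763, 3.763).
Round to (-2.763, 3.763) and repeat: F = (0.000, 206.36507), J = [[1.000, 1.000], [-80.85285, 102.97169]].
Δ = (1.123, -1.123), so (x, y)₂ = (-1.640, 2.640).

(-1.640, 2.640)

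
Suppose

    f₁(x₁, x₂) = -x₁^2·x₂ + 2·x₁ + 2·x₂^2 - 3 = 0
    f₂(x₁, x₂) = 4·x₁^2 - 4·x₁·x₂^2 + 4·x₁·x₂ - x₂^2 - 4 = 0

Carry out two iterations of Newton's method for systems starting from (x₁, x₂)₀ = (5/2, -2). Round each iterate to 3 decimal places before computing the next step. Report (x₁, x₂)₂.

(1.195, -0.679)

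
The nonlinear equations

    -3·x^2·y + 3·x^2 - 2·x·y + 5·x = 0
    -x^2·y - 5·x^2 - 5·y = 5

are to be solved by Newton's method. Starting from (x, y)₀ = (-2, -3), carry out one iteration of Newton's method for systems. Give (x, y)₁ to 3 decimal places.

(-1.451, -2.290)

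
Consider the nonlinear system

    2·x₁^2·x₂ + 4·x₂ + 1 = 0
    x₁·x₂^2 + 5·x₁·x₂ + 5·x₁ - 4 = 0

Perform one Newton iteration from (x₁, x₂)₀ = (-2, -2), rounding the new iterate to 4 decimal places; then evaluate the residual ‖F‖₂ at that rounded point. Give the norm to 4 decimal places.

39.4125

At (-2, -2): F = (-23.0000, -2.0000).
Jacobian J = [[4·x₁·x₂, 2·x₁^2 + 4], [x₂^2 + 5·x₂ + 5, 2·x₁·x₂ + 5·x₁]].
At the point, J = [[16.0000, 12.0000], [-1.0000, -2.0000]] (det J = -20.0000).
Solving J·Δ = −F gives Δ = (3.5000, -2.7500).
Then the next iterate is (x₁, x₂)₁ = (1.5000, -4.7500).
Re-evaluating at (1.5000, -4.7500): F = (-39.3750, 1.718750), so ‖F‖₂ = 39.4125.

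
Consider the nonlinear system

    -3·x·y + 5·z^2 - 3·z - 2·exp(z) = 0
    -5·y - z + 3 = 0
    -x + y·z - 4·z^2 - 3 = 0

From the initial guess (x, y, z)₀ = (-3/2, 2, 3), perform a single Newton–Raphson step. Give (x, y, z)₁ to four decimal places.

(2.0662, 0.3634, 1.1829)

At (-3/2, 2, 3): F = (4.828926, -10.0000, -31.5000).
Jacobian J = [[-3·y, -3·x, 10·z - 2·exp(z) - 3], [0, -5, -1], [-1, z, y - 8·z]].
At the point, J = [[-6.0000, 4.5000, -13.171074], [0.0000, -5.0000, -1.0000], [-1.0000, 3.0000, -22.0000]] (det J = -607.644631).
Solving J·Δ = −F gives Δ = (3.5662, -1.6366, -1.8171).
Then the next iterate is (x, y, z)₁ = (2.0662, 0.3634, 1.1829).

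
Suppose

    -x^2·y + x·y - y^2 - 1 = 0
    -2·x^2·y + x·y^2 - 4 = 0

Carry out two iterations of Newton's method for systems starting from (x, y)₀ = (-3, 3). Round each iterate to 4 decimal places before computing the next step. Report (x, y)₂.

(-3.9531, -1.1119)

At (-3, 3): F = (-46.0000, -85.0000).
Jacobian J = [[-2·x·y + y, -x^2 + x - 2·y], [-4·x·y + y^2, -2·x^2 + 2·x·y]].
At the point, J = [[21.0000, -18.0000], [45.0000, -36.0000]] (det J = 54.0000).
Solving J·Δ = −F gives Δ = (-2.3333, -5.2778).
Then the next iterate is (x, y)₁ = (-5.3333, -2.2778).
Round to (-5.3333, -2.2778) and repeat: F = (70.749764, 97.908742), J = [[-26.574181, -29.221789], [-43.404390, -32.591796]].
Δ = (1.3802, 1.1659), so (x, y)₂ = (-3.9531, -1.1119).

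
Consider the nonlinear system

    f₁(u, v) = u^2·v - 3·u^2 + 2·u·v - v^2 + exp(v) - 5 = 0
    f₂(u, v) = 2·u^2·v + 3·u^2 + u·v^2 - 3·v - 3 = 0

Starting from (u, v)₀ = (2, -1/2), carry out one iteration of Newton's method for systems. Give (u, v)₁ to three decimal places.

(0.960, 0.026)

At (2, -1/2): F = (-20.64347, 7.000).
Jacobian J = [[2·u·v - 6·u + 2·v, u^2 + 2·u - 2·v + exp(v)], [4·u·v + 6·u + v^2, 2·u^2 + 2·u·v - 3]].
At the point, J = [[-15.000, 9.60653], [8.250, 3.000]] (det J = -124.25388).
Solving J·Δ = −F gives Δ = (-1.040, 0.526).
Then the next iterate is (u, v)₁ = (0.960, 0.026).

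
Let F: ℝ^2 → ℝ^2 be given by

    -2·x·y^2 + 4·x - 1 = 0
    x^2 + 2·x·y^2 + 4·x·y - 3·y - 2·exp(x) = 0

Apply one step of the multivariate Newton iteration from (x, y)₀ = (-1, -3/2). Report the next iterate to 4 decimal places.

(0.5286, -1.7107)

At (-1, -3/2): F = (-0.5000, 6.264241).
Jacobian J = [[-2·y^2 + 4, -4·x·y], [2·x + 2·y^2 + 4·y - 2·exp(x), 4·x·y + 4·x - 3]].
At the point, J = [[-0.5000, -6.0000], [-4.235759, -1.0000]] (det J = -24.914553).
Solving J·Δ = −F gives Δ = (1.5286, -0.2107).
Then the next iterate is (x, y)₁ = (0.5286, -1.7107).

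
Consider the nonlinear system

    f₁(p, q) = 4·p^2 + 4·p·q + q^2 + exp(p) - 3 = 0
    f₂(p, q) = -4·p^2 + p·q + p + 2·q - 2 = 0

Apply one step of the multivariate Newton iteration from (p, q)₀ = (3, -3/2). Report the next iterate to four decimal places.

At (3, -3/2): F = (37.335537, -42.5000).
Jacobian J = [[8·p + 4·q + exp(p), 4·p + 2·q], [-8·p + q + 1, p + 2]].
At the point, J = [[38.085537, 9.0000], [-24.5000, 5.0000]] (det J = 410.927685).
Solving J·Δ = −F gives Δ = (-1.3851, 1.7130).
Then the next iterate is (p, q)₁ = (1.6149, 0.2130).

(1.6149, 0.2130)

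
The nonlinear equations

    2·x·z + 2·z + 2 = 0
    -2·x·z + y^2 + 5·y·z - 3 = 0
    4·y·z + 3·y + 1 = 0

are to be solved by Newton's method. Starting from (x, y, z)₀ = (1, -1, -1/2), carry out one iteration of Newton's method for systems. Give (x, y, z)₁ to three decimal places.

(1.286, -0.714, -0.429)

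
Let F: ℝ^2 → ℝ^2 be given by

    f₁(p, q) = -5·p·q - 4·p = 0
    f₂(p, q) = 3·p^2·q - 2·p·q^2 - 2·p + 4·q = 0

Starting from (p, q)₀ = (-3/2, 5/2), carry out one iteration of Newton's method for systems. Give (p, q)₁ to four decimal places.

(0.3499, 3.2697)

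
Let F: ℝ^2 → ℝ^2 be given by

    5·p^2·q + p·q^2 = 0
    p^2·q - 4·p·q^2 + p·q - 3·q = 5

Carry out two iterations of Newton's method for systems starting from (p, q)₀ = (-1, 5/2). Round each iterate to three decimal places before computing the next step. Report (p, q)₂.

At (-1, 5/2): F = (6.250, 12.500).
Jacobian J = [[10·p·q + q^2, 5·p^2 + 2·p·q], [2·p·q - 4·q^2 + q, p^2 - 8·p·q + p - 3]].
At the point, J = [[-18.750, 0.000], [-27.500, 17.000]] (det J = -318.750).
Solving J·Δ = −F gives Δ = (0.333, -0.196).
Then the next iterate is (p, q)₁ = (-0.667, 2.304).
Round to (-0.667, 2.304) and repeat: F = (1.58441, 1.73911), J = [[-10.05926, -0.84909], [-22.00320, 9.07203]].
Δ = (0.144, 0.158), so (p, q)₂ = (-0.523, 2.462).

(-0.523, 2.462)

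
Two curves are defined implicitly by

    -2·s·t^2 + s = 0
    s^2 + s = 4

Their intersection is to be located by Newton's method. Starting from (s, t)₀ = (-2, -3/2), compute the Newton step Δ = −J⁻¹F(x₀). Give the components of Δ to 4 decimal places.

At (-2, -3/2): F = (7.0000, -2.0000).
Jacobian J = [[-2·t^2 + 1, -4·s·t], [2·s + 1, 0]].
At the point, J = [[-3.5000, -12.0000], [-3.0000, 0.0000]] (det J = -36.0000).
Solving J·Δ = −F gives Δ = (-0.6667, 0.7778).

(-0.6667, 0.7778)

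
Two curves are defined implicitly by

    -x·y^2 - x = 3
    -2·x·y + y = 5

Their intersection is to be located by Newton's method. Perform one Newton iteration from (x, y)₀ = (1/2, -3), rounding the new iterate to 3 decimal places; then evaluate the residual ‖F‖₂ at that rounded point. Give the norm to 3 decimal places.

15.280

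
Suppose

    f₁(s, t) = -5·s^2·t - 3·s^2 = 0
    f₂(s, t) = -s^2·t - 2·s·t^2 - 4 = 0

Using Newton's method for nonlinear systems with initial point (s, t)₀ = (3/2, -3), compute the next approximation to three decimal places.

At (3/2, -3): F = (27.000, -24.250).
Jacobian J = [[-10·s·t - 6·s, -5·s^2], [-2·s·t - 2·t^2, -s^2 - 4·s·t]].
At the point, J = [[36.000, -11.250], [-9.000, 15.750]] (det J = 465.750).
Solving J·Δ = −F gives Δ = (-0.327, 1.353).
Then the next iterate is (s, t)₁ = (1.173, -1.647).

(1.173, -1.647)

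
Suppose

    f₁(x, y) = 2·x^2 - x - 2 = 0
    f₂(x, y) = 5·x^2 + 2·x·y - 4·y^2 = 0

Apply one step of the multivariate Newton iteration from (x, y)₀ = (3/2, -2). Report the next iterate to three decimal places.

(1.300, -1.318)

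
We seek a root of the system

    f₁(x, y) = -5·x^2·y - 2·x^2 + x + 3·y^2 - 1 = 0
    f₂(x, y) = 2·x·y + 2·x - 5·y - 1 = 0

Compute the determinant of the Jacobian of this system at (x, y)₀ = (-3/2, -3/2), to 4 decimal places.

J = [[-10·x·y - 4·x + 1, -5·x^2 + 6·y], [2·y + 2, 2·x - 5]].
At the point, J = [[-15.5000, -20.2500], [-1.0000, -8.0000]].
det J = 103.7500.

103.7500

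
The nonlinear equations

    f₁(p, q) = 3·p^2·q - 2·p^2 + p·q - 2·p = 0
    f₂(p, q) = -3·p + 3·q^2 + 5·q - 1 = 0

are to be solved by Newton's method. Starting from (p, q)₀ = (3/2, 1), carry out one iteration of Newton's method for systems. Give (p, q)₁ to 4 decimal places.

(1.7647, 0.8449)

At (3/2, 1): F = (0.7500, 2.5000).
Jacobian J = [[6·p·q - 4·p + q - 2, 3·p^2 + p], [-3, 6·q + 5]].
At the point, J = [[2.0000, 8.2500], [-3.0000, 11.0000]] (det J = 46.7500).
Solving J·Δ = −F gives Δ = (0.2647, -0.1551).
Then the next iterate is (p, q)₁ = (1.7647, 0.8449).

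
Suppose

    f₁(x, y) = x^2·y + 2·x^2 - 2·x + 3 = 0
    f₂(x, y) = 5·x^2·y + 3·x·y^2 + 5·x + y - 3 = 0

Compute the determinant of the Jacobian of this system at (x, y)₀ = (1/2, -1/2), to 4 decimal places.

-1.1875

J = [[2·x·y + 4·x - 2, x^2], [10·x·y + 3·y^2 + 5, 5·x^2 + 6·x·y + 1]].
At the point, J = [[-0.5000, 0.2500], [3.2500, 0.7500]].
det J = -1.1875.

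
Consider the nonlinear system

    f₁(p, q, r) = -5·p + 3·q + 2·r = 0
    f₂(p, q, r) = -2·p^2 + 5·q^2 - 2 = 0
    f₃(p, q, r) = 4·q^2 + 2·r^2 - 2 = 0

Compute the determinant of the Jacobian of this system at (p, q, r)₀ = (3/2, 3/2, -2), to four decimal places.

J = [[-5, 3, 2], [-4·p, 10·q, 0], [0, 8·q, 4·r]].
At the point, J = [[-5.0000, 3.0000, 2.0000], [-6.0000, 15.0000, 0.0000], [0.0000, 12.0000, -8.0000]].
det J = 312.0000.

312.0000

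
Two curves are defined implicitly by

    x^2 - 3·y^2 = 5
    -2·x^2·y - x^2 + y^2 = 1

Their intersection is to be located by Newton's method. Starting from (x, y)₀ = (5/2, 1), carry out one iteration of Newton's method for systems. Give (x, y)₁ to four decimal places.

At (5/2, 1): F = (-1.7500, -18.7500).
Jacobian J = [[2·x, -6·y], [-4·x·y - 2·x, -2·x^2 + 2·y]].
At the point, J = [[5.0000, -6.0000], [-15.0000, -10.5000]] (det J = -142.5000).
Solving J·Δ = −F gives Δ = (-0.6605, -0.8421).
Then the next iterate is (x, y)₁ = (1.8395, 0.1579).

(1.8395, 0.1579)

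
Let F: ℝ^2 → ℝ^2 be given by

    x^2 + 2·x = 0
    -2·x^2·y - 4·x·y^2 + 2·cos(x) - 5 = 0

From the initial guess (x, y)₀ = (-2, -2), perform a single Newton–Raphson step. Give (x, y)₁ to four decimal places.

(-2.0000, -0.9458)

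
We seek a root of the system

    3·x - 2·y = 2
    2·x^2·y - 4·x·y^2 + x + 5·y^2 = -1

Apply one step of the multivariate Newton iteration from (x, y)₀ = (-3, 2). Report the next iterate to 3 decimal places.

At (-3, 2): F = (-15.000, 102.000).
Jacobian J = [[3, -2], [4·x·y - 4·y^2 + 1, 2·x^2 - 8·x·y + 10·y]].
At the point, J = [[3.000, -2.000], [-39.000, 86.000]] (det J = 180.000).
Solving J·Δ = −F gives Δ = (6.033, 1.550).
Then the next iterate is (x, y)₁ = (3.033, 3.550).

(3.033, 3.550)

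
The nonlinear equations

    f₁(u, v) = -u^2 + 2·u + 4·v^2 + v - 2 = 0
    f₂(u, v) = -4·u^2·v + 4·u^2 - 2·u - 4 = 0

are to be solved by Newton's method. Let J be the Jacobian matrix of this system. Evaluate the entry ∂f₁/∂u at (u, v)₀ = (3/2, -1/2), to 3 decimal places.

∂f₁/∂u = -2·u + 2.
At (3/2, -1/2) this is -1.000.

-1.000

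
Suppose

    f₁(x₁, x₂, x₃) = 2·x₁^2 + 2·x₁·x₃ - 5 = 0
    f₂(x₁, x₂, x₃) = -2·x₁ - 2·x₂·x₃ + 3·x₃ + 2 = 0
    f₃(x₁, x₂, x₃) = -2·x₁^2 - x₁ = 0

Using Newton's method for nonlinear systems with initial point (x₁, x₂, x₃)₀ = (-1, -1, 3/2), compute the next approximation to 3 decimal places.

At (-1, -1, 3/2): F = (-6.000, 11.500, -1.000).
Jacobian J = [[4·x₁ + 2·x₃, 0, 2·x₁], [-2, -2·x₃, -2·x₂ + 3], [-4·x₁ - 1, 0, 0]].
At the point, J = [[-1.000, 0.000, -2.000], [-2.000, -3.000, 5.000], [3.000, 0.000, 0.000]] (det J = -18.000).
Solving J·Δ = −F gives Δ = (0.333, -1.667, -3.167).
Then the next iterate is (x₁, x₂, x₃)₁ = (-0.667, -2.667, -1.667).

(-0.667, -2.667, -1.667)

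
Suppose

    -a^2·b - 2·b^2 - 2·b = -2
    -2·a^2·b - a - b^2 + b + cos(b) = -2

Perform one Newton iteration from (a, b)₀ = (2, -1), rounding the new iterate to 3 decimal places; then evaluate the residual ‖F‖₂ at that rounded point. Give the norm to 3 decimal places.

At (2, -1): F = (6.000, 6.54030).
Jacobian J = [[-2·a·b, -a^2 - 4·b - 2], [-4·a·b - 1, -2·a^2 - 2·b - sin(b) + 1]].
At the point, J = [[4.000, -2.000], [7.000, -4.15853]] (det J = -2.63412).
Solving J·Δ = −F gives Δ = (-4.506, -6.013).
Then the next iterate is (a, b)₁ = (-2.506, -7.013).
Re-evaluating at (-2.506, -7.013): F = (-38.29645, 37.13991), so ‖F‖₂ = 53.348.

53.348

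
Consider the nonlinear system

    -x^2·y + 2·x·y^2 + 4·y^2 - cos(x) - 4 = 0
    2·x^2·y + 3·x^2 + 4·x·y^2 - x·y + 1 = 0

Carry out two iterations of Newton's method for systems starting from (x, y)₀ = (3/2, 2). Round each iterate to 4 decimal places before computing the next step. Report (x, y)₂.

At (3/2, 2): F = (19.429263, 37.7500).
Jacobian J = [[-2·x·y + 2·y^2 + sin(x), -x^2 + 4·x·y + 8·y], [4·x·y + 6·x + 4·y^2 - y, 2·x^2 + 8·x·y - x]].
At the point, J = [[2.997495, 25.7500], [35.0000, 27.0000]] (det J = -820.317635).
Solving J·Δ = −F gives Δ = (-0.5455, -0.6910).
Then the next iterate is (x, y)₁ = (0.9545, 1.3090).
Round to (0.9545, 1.3090) and repeat: F = (4.354351, 11.411023), J = [[1.744106, 14.558692], [16.269686, 10.863164]].
Δ = (-0.5453, -0.2338), so (x, y)₂ = (0.4092, 1.0752).

(0.4092, 1.0752)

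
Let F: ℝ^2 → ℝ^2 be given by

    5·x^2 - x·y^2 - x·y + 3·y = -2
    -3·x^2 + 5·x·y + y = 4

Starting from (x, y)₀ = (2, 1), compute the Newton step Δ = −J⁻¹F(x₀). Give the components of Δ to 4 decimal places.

(-1.2203, -0.3220)

At (2, 1): F = (21.0000, -5.0000).
Jacobian J = [[10·x - y^2 - y, -2·x·y - x + 3], [-6·x + 5·y, 5·x + 1]].
At the point, J = [[18.0000, -3.0000], [-7.0000, 11.0000]] (det J = 177.0000).
Solving J·Δ = −F gives Δ = (-1.2203, -0.3220).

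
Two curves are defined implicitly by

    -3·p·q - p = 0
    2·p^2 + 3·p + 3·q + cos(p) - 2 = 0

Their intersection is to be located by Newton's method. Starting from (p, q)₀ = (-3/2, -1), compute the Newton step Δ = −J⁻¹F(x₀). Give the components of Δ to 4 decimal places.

(-0.8781, 1.0569)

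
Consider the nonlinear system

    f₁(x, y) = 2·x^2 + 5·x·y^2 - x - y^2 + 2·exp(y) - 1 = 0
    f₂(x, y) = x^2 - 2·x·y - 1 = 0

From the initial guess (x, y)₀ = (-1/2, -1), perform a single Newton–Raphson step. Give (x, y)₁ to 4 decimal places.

(1.3783, -1.1283)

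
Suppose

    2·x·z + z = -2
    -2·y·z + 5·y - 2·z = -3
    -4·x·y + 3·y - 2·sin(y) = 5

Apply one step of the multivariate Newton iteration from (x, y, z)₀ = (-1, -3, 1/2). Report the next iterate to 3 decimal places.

At (-1, -3, 1/2): F = (1.500, -10.000, -25.71776).
Jacobian J = [[2·z, 0, 2·x + 1], [0, -2·z + 5, -2·y - 2], [-4·y, -4·x - 2·cos(y) + 3, 0]].
At the point, J = [[1.000, 0.000, -1.000], [0.000, 4.000, 4.000], [12.000, 8.97998, 0.000]] (det J = 12.08006).
Solving J·Δ = −F gives Δ = (5.542, -4.542, 7.042).
Then the next iterate is (x, y, z)₁ = (4.542, -7.542, 7.542).

(4.542, -7.542, 7.542)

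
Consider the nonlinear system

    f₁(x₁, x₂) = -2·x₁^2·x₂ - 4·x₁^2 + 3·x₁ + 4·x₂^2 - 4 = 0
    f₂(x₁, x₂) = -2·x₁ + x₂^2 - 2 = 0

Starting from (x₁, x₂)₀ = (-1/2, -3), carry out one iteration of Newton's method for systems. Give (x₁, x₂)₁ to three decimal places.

At (-1/2, -3): F = (31.000, 8.000).
Jacobian J = [[-4·x₁·x₂ - 8·x₁ + 3, -2·x₁^2 + 8·x₂], [-2, 2·x₂]].
At the point, J = [[1.000, -24.500], [-2.000, -6.000]] (det J = -55.000).
Solving J·Δ = −F gives Δ = (0.182, 1.273).
Then the next iterate is (x₁, x₂)₁ = (-0.318, -1.727).

(-0.318, -1.727)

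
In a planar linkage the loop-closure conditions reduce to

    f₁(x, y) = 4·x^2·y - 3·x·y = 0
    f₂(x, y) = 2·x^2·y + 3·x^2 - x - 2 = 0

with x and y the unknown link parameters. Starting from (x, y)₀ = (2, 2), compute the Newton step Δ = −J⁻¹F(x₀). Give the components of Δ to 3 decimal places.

(-1.290, 1.355)

At (2, 2): F = (20.000, 24.000).
Jacobian J = [[8·x·y - 3·y, 4·x^2 - 3·x], [4·x·y + 6·x - 1, 2·x^2]].
At the point, J = [[26.000, 10.000], [27.000, 8.000]] (det J = -62.000).
Solving J·Δ = −F gives Δ = (-1.290, 1.355).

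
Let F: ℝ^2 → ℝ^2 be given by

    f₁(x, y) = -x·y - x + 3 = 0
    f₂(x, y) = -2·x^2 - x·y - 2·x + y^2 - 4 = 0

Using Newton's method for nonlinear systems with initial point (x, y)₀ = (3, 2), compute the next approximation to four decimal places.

(1.1176, 1.8824)

At (3, 2): F = (-6.0000, -30.0000).
Jacobian J = [[-y - 1, -x], [-4·x - y - 2, -x + 2·y]].
At the point, J = [[-3.0000, -3.0000], [-16.0000, 1.0000]] (det J = -51.0000).
Solving J·Δ = −F gives Δ = (-1.8824, -0.1176).
Then the next iterate is (x, y)₁ = (1.1176, 1.8824).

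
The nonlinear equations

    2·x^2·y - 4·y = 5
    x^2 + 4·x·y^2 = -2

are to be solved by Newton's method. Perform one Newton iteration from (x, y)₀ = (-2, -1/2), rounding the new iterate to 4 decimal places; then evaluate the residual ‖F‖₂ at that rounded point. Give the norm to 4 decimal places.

4.0394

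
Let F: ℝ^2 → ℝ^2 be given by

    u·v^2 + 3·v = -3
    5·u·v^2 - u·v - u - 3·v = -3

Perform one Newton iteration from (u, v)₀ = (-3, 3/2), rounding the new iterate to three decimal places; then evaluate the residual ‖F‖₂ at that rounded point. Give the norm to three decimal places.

10.692

At (-3, 3/2): F = (0.750, -27.750).
Jacobian J = [[v^2, 2·u·v + 3], [5·v^2 - v - 1, 10·u·v - u - 3]].
At the point, J = [[2.250, -6.000], [8.750, -45.000]] (det J = -48.750).
Solving J·Δ = −F gives Δ = (-4.108, -1.415).
Then the next iterate is (u, v)₁ = (-7.108, 0.085).
Re-evaluating at (-7.108, 0.085): F = (3.20364, 10.20040), so ‖F‖₂ = 10.692.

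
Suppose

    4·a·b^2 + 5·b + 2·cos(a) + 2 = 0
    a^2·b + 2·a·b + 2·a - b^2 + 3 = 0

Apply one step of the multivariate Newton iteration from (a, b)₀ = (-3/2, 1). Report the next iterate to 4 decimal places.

(-3.1223, -0.2263)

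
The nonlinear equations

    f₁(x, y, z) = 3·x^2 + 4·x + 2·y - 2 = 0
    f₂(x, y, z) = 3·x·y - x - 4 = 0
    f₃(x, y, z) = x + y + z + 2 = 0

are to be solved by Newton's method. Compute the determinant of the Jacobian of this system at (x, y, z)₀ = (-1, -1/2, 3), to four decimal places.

J = [[6·x + 4, 2, 0], [3·y - 1, 3·x, 0], [1, 1, 1]].
At the point, J = [[-2.0000, 2.0000, 0.0000], [-2.5000, -3.0000, 0.0000], [1.0000, 1.0000, 1.0000]].
det J = 11.0000.

11.0000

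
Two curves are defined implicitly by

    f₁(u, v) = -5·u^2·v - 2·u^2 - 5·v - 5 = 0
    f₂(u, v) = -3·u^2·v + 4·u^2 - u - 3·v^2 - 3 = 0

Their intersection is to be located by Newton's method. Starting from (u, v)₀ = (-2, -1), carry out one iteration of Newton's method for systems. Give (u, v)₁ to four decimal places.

(-1.1914, -0.9081)

At (-2, -1): F = (12.0000, 24.0000).
Jacobian J = [[-10·u·v - 4·u, -5·u^2 - 5], [-6·u·v + 8·u - 1, -3·u^2 - 6·v]].
At the point, J = [[-12.0000, -25.0000], [-29.0000, -6.0000]] (det J = -653.0000).
Solving J·Δ = −F gives Δ = (0.8086, 0.0919).
Then the next iterate is (u, v)₁ = (-1.1914, -0.9081).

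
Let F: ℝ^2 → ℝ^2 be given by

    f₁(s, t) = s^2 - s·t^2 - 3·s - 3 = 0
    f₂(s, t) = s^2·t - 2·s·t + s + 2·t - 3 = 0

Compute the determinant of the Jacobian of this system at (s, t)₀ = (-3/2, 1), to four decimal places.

-38.7500

J = [[2·s - t^2 - 3, -2·s·t], [2·s·t - 2·t + 1, s^2 - 2·s + 2]].
At the point, J = [[-7.0000, 3.0000], [-4.0000, 7.2500]].
det J = -38.7500.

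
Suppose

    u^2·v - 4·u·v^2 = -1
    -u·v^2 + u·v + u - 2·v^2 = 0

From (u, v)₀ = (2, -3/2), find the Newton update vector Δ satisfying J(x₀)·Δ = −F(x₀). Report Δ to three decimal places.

(-0.316, 0.652)

At (2, -3/2): F = (-23.000, -10.000).
Jacobian J = [[2·u·v - 4·v^2, u^2 - 8·u·v], [-v^2 + v + 1, -2·u·v + u - 4·v]].
At the point, J = [[-15.000, 28.000], [-2.750, 14.000]] (det J = -133.000).
Solving J·Δ = −F gives Δ = (-0.316, 0.652).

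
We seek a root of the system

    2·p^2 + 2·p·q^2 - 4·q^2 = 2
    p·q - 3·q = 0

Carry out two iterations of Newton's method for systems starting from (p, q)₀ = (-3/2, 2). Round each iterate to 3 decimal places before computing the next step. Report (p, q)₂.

(0.814, -0.498)

At (-3/2, 2): F = (-25.500, -9.000).
Jacobian J = [[4·p + 2·q^2, 4·p·q - 8·q], [q, p - 3]].
At the point, J = [[2.000, -28.000], [2.000, -4.500]] (det J = 47.000).
Solving J·Δ = −F gives Δ = (2.920, -0.702).
Then the next iterate is (p, q)₁ = (1.420, 1.298).
Round to (1.420, 1.298) and repeat: F = (0.07843, -2.05084), J = [[9.04961, -3.01136], [1.298, -1.580]].
Δ = (-0.606, -1.796), so (p, q)₂ = (0.814, -0.498).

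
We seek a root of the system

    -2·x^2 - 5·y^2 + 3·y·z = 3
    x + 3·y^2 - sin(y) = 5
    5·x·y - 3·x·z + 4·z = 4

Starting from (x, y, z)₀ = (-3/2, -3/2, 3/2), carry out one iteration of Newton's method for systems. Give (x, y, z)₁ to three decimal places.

At (-3/2, -3/2, 3/2): F = (-25.500, 1.24749, 20.000).
Jacobian J = [[-4·x, -10·y + 3·z, 3·y], [1, 6·y - cos(y), 0], [5·y - 3·z, 5·x, -3·x + 4]].
At the point, J = [[6.000, 19.500, -4.500], [1.000, -9.07074, 0.000], [-12.000, -7.500, 8.500]] (det J = -104.78779).
Solving J·Δ = −F gives Δ = (9.400, 1.174, 11.954).
Then the next iterate is (x, y, z)₁ = (7.900, -0.326, 13.454).

(7.900, -0.326, 13.454)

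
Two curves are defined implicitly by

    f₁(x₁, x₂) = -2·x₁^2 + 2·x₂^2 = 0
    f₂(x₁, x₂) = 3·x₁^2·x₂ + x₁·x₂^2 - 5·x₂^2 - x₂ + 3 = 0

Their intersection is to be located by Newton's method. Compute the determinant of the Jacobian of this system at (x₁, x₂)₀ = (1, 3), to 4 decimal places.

-236.0000

J = [[-4·x₁, 4·x₂], [6·x₁·x₂ + x₂^2, 3·x₁^2 + 2·x₁·x₂ - 10·x₂ - 1]].
At the point, J = [[-4.0000, 12.0000], [27.0000, -22.0000]].
det J = -236.0000.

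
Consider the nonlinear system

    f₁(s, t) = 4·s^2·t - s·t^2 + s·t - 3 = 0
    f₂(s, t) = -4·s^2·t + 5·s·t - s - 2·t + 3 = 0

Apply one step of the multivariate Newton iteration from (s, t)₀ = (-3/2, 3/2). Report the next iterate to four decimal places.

(-2.7092, -1.3582)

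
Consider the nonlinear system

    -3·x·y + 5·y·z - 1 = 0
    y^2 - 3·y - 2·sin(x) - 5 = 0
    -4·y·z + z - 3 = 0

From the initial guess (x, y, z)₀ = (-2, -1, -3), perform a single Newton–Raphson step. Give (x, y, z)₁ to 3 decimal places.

(0.717, -0.384, -0.878)

At (-2, -1, -3): F = (8.000, 0.81859, -18.000).
Jacobian J = [[-3·y, -3·x + 5·z, 5·y], [-2·cos(x), 2·y - 3, 0], [0, -4·z, -4·y + 1]].
At the point, J = [[3.000, -9.000, -5.000], [0.83229, -5.000, 0.000], [0.000, 12.000, 5.000]] (det J = -87.48441).
Solving J·Δ = −F gives Δ = (2.717, 0.616, 2.122).
Then the next iterate is (x, y, z)₁ = (0.717, -0.384, -0.878).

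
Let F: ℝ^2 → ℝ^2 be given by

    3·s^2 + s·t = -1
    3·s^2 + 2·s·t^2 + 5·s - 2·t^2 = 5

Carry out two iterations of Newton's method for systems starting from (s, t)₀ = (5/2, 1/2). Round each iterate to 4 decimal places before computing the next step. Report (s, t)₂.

(0.8821, -2.1540)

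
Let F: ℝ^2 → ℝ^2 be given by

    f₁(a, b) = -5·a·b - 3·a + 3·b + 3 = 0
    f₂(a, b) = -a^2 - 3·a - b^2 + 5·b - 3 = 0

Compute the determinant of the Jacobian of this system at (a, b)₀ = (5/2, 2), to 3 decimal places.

J = [[-5·b - 3, -5·a + 3], [-2·a - 3, -2·b + 5]].
At the point, J = [[-13.000, -9.500], [-8.000, 1.000]].
det J = -89.000.

-89.000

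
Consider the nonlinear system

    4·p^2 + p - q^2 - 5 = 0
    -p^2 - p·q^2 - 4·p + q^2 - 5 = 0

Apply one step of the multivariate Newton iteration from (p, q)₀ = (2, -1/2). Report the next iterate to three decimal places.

(0.812, 6.948)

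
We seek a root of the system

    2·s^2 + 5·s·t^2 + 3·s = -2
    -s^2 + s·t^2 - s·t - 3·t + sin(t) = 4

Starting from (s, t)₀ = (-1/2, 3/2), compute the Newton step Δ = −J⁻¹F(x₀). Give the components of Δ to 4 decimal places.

At (-1/2, 3/2): F = (-4.6250, -8.127505).
Jacobian J = [[4·s + 5·t^2 + 3, 10·s·t], [-2·s + t^2 - t, 2·s·t - s + cos(t) - 3]].
At the point, J = [[12.2500, -7.5000], [1.7500, -3.929263]] (det J = -35.008469).
Solving J·Δ = −F gives Δ = (-1.2221, -2.6127).

(-1.2221, -2.6127)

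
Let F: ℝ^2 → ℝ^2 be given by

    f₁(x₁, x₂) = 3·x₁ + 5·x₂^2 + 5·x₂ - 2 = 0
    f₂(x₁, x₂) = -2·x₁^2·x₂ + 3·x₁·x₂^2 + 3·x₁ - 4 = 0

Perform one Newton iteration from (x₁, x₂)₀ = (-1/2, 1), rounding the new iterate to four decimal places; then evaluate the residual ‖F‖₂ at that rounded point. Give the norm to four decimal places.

3.7373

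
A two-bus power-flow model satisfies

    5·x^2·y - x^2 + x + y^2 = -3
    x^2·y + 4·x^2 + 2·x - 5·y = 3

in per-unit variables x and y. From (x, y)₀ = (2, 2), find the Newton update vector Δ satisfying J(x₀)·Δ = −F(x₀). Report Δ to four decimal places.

(-0.6127, -0.9304)

At (2, 2): F = (45.0000, 15.0000).
Jacobian J = [[10·x·y - 2·x + 1, 5·x^2 + 2·y], [2·x·y + 8·x + 2, x^2 - 5]].
At the point, J = [[37.0000, 24.0000], [26.0000, -1.0000]] (det J = -661.0000).
Solving J·Δ = −F gives Δ = (-0.6127, -0.9304).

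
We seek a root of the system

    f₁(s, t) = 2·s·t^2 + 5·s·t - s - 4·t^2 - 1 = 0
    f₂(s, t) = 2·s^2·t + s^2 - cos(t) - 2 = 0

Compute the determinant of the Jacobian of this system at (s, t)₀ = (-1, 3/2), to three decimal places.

J = [[2·t^2 + 5·t - 1, 4·s·t + 5·s - 8·t], [4·s·t + 2·s, 2·s^2 + sin(t)]].
At the point, J = [[11.000, -23.000], [-8.000, 2.99749]].
det J = -151.028.

-151.028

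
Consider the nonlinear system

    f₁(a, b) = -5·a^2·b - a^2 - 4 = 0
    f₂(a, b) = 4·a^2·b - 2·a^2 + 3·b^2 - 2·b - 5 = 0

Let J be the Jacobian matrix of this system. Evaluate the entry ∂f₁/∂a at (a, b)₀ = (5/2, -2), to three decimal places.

∂f₁/∂a = -10·a·b - 2·a.
At (5/2, -2) this is 45.000.

45.000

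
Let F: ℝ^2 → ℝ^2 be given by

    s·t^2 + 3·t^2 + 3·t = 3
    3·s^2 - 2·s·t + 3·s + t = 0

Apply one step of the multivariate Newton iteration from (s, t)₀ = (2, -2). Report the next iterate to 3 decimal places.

(0.794, -1.637)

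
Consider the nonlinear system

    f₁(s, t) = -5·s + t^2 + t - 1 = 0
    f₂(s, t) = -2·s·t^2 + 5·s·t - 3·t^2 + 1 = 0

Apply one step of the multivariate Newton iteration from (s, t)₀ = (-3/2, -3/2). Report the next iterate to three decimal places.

(0.713, -3.407)

At (-3/2, -3/2): F = (7.250, 12.250).
Jacobian J = [[-5, 2·t + 1], [-2·t^2 + 5·t, -4·s·t + 5·s - 6·t]].
At the point, J = [[-5.000, -2.000], [-12.000, -7.500]] (det J = 13.500).
Solving J·Δ = −F gives Δ = (2.213, -1.907).
Then the next iterate is (s, t)₁ = (0.713, -3.407).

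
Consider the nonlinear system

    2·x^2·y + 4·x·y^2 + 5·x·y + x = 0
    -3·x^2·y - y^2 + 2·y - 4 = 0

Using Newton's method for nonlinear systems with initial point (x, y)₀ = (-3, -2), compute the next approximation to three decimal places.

(-2.203, -1.367)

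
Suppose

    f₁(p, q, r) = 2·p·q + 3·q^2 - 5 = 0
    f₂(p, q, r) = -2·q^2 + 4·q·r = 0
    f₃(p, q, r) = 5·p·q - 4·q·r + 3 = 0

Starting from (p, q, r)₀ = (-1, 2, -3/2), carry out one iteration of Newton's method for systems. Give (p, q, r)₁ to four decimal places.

At (-1, 2, -3/2): F = (3.0000, -20.0000, 5.0000).
Jacobian J = [[2·q, 2·p + 6·q, 0], [0, -4·q + 4·r, 4·q], [5·q, 5·p - 4·r, -4·q]].
At the point, J = [[4.0000, 10.0000, 0.0000], [0.0000, -14.0000, 8.0000], [10.0000, 1.0000, -8.0000]] (det J = 1216.0000).
Solving J·Δ = −F gives Δ = (0.7303, -0.5921, 1.4638).
Then the next iterate is (p, q, r)₁ = (-0.2697, 1.4079, -0.0362).

(-0.2697, 1.4079, -0.0362)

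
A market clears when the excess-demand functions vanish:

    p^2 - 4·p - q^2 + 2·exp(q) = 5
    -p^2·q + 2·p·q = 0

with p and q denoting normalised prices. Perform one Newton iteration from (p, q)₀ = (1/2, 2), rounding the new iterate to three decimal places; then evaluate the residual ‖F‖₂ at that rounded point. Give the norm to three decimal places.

1.773

At (1/2, 2): F = (4.02811, 1.500).
Jacobian J = [[2·p - 4, -2·q + 2·exp(q)], [-2·p·q + 2·q, -p^2 + 2·p]].
At the point, J = [[-3.000, 10.77811], [2.000, 0.750]] (det J = -23.80622).
Solving J·Δ = −F gives Δ = (-0.552, -0.527).
Then the next iterate is (p, q)₁ = (-0.052, 1.473).
Re-evaluating at (-0.052, 1.473): F = (1.76558, -0.15717), so ‖F‖₂ = 1.773.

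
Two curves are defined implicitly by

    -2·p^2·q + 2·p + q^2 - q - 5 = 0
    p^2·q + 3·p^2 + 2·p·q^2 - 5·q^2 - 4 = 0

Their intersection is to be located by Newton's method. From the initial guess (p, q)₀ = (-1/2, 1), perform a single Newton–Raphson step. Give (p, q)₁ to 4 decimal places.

(1.2582, -0.0652)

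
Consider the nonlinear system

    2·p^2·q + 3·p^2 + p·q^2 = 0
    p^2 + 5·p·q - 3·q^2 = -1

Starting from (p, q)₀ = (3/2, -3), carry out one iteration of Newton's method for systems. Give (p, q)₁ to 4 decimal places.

At (3/2, -3): F = (6.7500, -46.2500).
Jacobian J = [[4·p·q + 6·p + q^2, 2·p^2 + 2·p·q], [2·p + 5·q, 5·p - 6·q]].
At the point, J = [[0.0000, -4.5000], [-12.0000, 25.5000]] (det J = -54.0000).
Solving J·Δ = −F gives Δ = (-0.6667, 1.5000).
Then the next iterate is (p, q)₁ = (0.8333, -1.5000).

(0.8333, -1.5000)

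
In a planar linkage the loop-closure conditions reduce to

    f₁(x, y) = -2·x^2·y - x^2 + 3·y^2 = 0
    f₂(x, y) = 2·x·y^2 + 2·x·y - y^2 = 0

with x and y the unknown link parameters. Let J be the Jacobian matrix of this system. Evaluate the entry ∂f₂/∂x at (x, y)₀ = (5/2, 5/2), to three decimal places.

17.500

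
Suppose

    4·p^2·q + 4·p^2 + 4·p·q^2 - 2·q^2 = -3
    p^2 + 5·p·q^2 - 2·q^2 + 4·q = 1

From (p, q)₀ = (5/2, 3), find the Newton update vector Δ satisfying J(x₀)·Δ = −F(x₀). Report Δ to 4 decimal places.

At (5/2, 3): F = (175.0000, 111.7500).
Jacobian J = [[8·p·q + 8·p + 4·q^2, 4·p^2 + 8·p·q - 4·q], [2·p + 5·q^2, 10·p·q - 4·q + 4]].
At the point, J = [[116.0000, 73.0000], [50.0000, 67.0000]] (det J = 4122.0000).
Solving J·Δ = −F gives Δ = (-0.8654, -1.0221).

(-0.8654, -1.0221)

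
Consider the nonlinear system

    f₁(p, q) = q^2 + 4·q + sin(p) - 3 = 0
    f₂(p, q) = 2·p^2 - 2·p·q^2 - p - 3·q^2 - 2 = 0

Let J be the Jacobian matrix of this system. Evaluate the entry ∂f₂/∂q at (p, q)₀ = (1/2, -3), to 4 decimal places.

∂f₂/∂q = -4·p·q - 6·q.
At (1/2, -3) this is 24.0000.

24.0000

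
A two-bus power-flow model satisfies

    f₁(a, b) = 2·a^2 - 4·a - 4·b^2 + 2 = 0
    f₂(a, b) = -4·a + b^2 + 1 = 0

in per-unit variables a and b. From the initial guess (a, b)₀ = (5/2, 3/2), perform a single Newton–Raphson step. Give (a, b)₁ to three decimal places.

At (5/2, 3/2): F = (-4.500, -6.750).
Jacobian J = [[4·a - 4, -8·b], [-4, 2·b]].
At the point, J = [[6.000, -12.000], [-4.000, 3.000]] (det J = -30.000).
Solving J·Δ = −F gives Δ = (-3.150, -1.950).
Then the next iterate is (a, b)₁ = (-0.650, -0.450).

(-0.650, -0.450)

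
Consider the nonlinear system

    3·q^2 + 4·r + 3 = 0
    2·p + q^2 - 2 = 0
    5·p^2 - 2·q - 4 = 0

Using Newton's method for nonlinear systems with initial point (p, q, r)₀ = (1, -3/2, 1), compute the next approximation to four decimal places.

(0.7115, -0.9423, -1.1827)

At (1, -3/2, 1): F = (13.7500, 2.2500, 4.0000).
Jacobian J = [[0, 6·q, 4], [2, 2·q, 0], [10·p, -2, 0]].
At the point, J = [[0.0000, -9.0000, 4.0000], [2.0000, -3.0000, 0.0000], [10.0000, -2.0000, 0.0000]] (det J = 104.0000).
Solving J·Δ = −F gives Δ = (-0.2885, 0.5577, -2.1827).
Then the next iterate is (p, q, r)₁ = (0.7115, -0.9423, -1.1827).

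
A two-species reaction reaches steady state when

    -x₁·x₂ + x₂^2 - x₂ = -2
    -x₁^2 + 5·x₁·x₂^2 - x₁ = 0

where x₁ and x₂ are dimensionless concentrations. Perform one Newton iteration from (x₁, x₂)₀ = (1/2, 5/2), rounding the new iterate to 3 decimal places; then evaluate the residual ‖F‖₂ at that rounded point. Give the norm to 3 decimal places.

3.638

At (1/2, 5/2): F = (4.500, 14.875).
Jacobian J = [[-x₂, -x₁ + 2·x₂ - 1], [-2·x₁ + 5·x₂^2 - 1, 10·x₁·x₂]].
At the point, J = [[-2.500, 3.500], [29.250, 12.500]] (det J = -133.625).
Solving J·Δ = −F gives Δ = (0.031, -1.263).
Then the next iterate is (x₁, x₂)₁ = (0.531, 1.237).
Re-evaluating at (0.531, 1.237): F = (1.63632, 3.24964), so ‖F‖₂ = 3.638.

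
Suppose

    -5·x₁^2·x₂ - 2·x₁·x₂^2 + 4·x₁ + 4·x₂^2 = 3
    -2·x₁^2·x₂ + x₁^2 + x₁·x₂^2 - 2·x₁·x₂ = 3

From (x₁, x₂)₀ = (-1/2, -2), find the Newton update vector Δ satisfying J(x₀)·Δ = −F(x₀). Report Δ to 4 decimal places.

(2.7283, -0.9739)

At (-1/2, -2): F = (17.5000, -5.7500).
Jacobian J = [[-10·x₁·x₂ - 2·x₂^2 + 4, -5·x₁^2 - 4·x₁·x₂ + 8·x₂], [-4·x₁·x₂ + 2·x₁ + x₂^2 - 2·x₂, -2·x₁^2 + 2·x₁·x₂ - 2·x₁]].
At the point, J = [[-14.0000, -21.2500], [3.0000, 2.5000]] (det J = 28.7500).
Solving J·Δ = −F gives Δ = (2.7283, -0.9739).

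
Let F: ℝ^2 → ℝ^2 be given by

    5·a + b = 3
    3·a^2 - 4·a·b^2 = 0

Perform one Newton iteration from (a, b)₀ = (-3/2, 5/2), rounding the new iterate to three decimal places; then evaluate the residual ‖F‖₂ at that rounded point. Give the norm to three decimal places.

At (-3/2, 5/2): F = (-8.000, 44.250).
Jacobian J = [[5, 1], [6·a - 4·b^2, -8·a·b]].
At the point, J = [[5.000, 1.000], [-34.000, 30.000]] (det J = 184.000).
Solving J·Δ = −F gives Δ = (1.545, 0.276).
Then the next iterate is (a, b)₁ = (0.045, 2.776).
Re-evaluating at (0.045, 2.776): F = (0.001, -1.38104), so ‖F‖₂ = 1.381.

1.381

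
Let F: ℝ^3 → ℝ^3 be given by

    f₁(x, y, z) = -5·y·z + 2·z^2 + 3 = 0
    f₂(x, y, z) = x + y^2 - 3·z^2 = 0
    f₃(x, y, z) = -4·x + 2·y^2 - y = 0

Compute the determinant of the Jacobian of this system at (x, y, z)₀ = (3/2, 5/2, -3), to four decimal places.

J = [[0, -5·z, -5·y + 4·z], [1, 2·y, -6·z], [-4, 4·y - 1, 0]].
At the point, J = [[0.0000, 15.0000, -24.5000], [1.0000, 5.0000, 18.0000], [-4.0000, 9.0000, 0.0000]].
det J = -1790.5000.

-1790.5000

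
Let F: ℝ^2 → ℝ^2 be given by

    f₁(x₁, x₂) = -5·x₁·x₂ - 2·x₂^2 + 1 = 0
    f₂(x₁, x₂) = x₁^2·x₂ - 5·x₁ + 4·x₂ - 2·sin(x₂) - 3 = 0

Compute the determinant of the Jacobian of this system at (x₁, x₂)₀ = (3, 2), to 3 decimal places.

J = [[-5·x₂, -5·x₁ - 4·x₂], [2·x₁·x₂ - 5, x₁^2 - 2·cos(x₂) + 4]].
At the point, J = [[-10.000, -23.000], [7.000, 13.83229]].
det J = 22.677.

22.677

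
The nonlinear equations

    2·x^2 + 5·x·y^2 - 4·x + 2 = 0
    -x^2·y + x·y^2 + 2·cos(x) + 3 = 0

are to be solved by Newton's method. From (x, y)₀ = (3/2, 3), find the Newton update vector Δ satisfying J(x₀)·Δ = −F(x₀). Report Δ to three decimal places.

At (3/2, 3): F = (68.000, 9.89147).
Jacobian J = [[4·x + 5·y^2 - 4, 10·x·y], [-2·x·y + y^2 - 2·sin(x), -x^2 + 2·x·y]].
At the point, J = [[47.000, 45.000], [-1.99499, 6.750]] (det J = 407.02455).
Solving J·Δ = −F gives Δ = (-0.034, -1.475).

(-0.034, -1.475)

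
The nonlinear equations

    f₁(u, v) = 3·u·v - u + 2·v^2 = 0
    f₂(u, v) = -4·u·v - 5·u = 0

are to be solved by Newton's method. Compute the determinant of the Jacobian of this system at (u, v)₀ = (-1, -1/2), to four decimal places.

-25.0000

J = [[3·v - 1, 3·u + 4·v], [-4·v - 5, -4·u]].
At the point, J = [[-2.5000, -5.0000], [-3.0000, 4.0000]].
det J = -25.0000.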